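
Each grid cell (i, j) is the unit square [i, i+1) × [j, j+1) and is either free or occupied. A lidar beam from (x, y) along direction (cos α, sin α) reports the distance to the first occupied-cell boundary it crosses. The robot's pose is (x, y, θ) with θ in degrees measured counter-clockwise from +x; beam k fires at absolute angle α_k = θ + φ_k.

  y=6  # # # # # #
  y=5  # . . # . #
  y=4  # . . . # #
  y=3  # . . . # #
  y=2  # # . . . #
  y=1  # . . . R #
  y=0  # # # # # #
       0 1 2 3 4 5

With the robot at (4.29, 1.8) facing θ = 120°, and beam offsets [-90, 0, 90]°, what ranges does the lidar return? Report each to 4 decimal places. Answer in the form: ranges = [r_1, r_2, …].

beam 1: φ=-90°, α=30°
  d=(0.8660,0.5000)  start (4,1)  tX=0.8198 tY=0.4000  stride 1/|dx|=1.1547 1/|dy|=2.0000
    cross y-line → (4,2), t=0.4000
    cross x-line → (5,2), t=0.8198 (wall)
  → r_1 = 0.8198
beam 2: φ=0°, α=120°
  d=(-0.5000,0.8660)  start (4,1)  tX=0.5800 tY=0.2309  stride 1/|dx|=2.0000 1/|dy|=1.1547
    cross y-line → (4,2), t=0.2309
    cross x-line → (3,2), t=0.5800
    cross y-line → (3,3), t=1.3856
    cross y-line → (3,4), t=2.5403
    cross x-line → (2,4), t=2.5800
    cross y-line → (2,5), t=3.6950
    cross x-line → (1,5), t=4.5800
    cross y-line → (1,6), t=4.8497 (wall)
  → r_2 = 4.8497
beam 3: φ=90°, α=210°
  d=(-0.8660,-0.5000)  start (4,1)  tX=0.3349 tY=1.6000  stride 1/|dx|=1.1547 1/|dy|=2.0000
    cross x-line → (3,1), t=0.3349
    cross x-line → (2,1), t=1.4896
    cross y-line → (2,0), t=1.6000 (wall)
  → r_3 = 1.6000

ranges = [0.8198, 4.8497, 1.6000]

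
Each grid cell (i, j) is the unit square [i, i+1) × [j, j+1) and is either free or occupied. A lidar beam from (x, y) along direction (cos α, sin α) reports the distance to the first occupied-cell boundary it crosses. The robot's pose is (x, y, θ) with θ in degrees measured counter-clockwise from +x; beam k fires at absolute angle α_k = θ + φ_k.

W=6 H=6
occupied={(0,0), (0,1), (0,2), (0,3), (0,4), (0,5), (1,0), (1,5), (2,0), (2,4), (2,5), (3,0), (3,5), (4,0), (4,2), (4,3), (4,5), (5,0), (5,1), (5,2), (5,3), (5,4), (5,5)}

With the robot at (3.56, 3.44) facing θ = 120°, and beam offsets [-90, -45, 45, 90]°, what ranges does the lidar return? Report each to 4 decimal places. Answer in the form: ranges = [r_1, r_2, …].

beam 1: φ=-90°, α=30°
  cosα=0.8660 sinα=0.5000 | (3,3) | tMaxX 0.5081 tMaxY 1.1200 | tΔX 1.1547 tΔY 2.0000
    t=0.5081 [x] (4,3) — stop
  → r_1 = 0.5081
beam 2: φ=-45°, α=75°
  cosα=0.2588 sinα=0.9659 | (3,3) | tMaxX 1.7000 tMaxY 0.5798 | tΔX 3.8637 tΔY 1.0353
    t=0.5798 [y] (3,4)
    t=1.6150 [y] (3,5) — stop
  → r_2 = 1.6150
beam 3: φ=45°, α=165°
  cosα=-0.9659 sinα=0.2588 | (3,3) | tMaxX 0.5798 tMaxY 2.1637 | tΔX 1.0353 tΔY 3.8637
    t=0.5798 [x] (2,3)
    t=1.6150 [x] (1,3)
    t=2.1637 [y] (1,4)
    t=2.6503 [x] (0,4) — stop
  → r_3 = 2.6503
beam 4: φ=90°, α=210°
  cosα=-0.8660 sinα=-0.5000 | (3,3) | tMaxX 0.6466 tMaxY 0.8800 | tΔX 1.1547 tΔY 2.0000
    t=0.6466 [x] (2,3)
    t=0.8800 [y] (2,2)
    t=1.8013 [x] (1,2)
    t=2.8800 [y] (1,1)
    t=2.9560 [x] (0,1) — stop
  → r_4 = 2.9560

ranges = [0.5081, 1.6150, 2.6503, 2.9560]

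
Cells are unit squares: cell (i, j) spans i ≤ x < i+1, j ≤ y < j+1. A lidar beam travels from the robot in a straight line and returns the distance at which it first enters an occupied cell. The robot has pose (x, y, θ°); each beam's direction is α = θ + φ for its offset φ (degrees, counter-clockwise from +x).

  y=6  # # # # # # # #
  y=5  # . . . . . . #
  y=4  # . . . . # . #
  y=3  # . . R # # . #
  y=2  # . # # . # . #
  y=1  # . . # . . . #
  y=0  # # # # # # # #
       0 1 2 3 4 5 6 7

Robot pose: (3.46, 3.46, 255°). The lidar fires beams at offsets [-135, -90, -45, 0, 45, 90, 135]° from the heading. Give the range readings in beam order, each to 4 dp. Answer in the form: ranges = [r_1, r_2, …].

beam 1: φ=-135°, α=120°
  cosα=-0.5000 sinα=0.8660 | (3,3) | tMaxX 0.9200 tMaxY 0.6235 | tΔX 2.0000 tΔY 1.1547
    t=0.6235 [y] (3,4)
    t=0.9200 [x] (2,4)
    t=1.7782 [y] (2,5)
    t=2.9200 [x] (1,5)
    t=2.9329 [y] (1,6) — stop
  → r_1 = 2.9329
beam 2: φ=-90°, α=165°
  cosα=-0.9659 sinα=0.2588 | (3,3) | tMaxX 0.4762 tMaxY 2.0864 | tΔX 1.0353 tΔY 3.8637
    t=0.4762 [x] (2,3)
    t=1.5115 [x] (1,3)
    t=2.0864 [y] (1,4)
    t=2.5468 [x] (0,4) — stop
  → r_2 = 2.5468
beam 3: φ=-45°, α=210°
  cosα=-0.8660 sinα=-0.5000 | (3,3) | tMaxX 0.5312 tMaxY 0.9200 | tΔX 1.1547 tΔY 2.0000
    t=0.5312 [x] (2,3)
    t=0.9200 [y] (2,2) — stop
  → r_3 = 0.9200
beam 4: φ=0°, α=255°
  cosα=-0.2588 sinα=-0.9659 | (3,3) | tMaxX 1.7773 tMaxY 0.4762 | tΔX 3.8637 tΔY 1.0353
    t=0.4762 [y] (3,2) — stop
  → r_4 = 0.4762
beam 5: φ=45°, α=300°
  cosα=0.5000 sinα=-0.8660 | (3,3) | tMaxX 1.0800 tMaxY 0.5312 | tΔX 2.0000 tΔY 1.1547
    t=0.5312 [y] (3,2) — stop
  → r_5 = 0.5312
beam 6: φ=90°, α=345°
  cosα=0.9659 sinα=-0.2588 | (3,3) | tMaxX 0.5590 tMaxY 1.7773 | tΔX 1.0353 tΔY 3.8637
    t=0.5590 [x] (4,3) — stop
  → r_6 = 0.5590
beam 7: φ=135°, α=30°
  cosα=0.8660 sinα=0.5000 | (3,3) | tMaxX 0.6235 tMaxY 1.0800 | tΔX 1.1547 tΔY 2.0000
    t=0.6235 [x] (4,3) — stop
  → r_7 = 0.6235

ranges = [2.9329, 2.5468, 0.9200, 0.4762, 0.5312, 0.5590, 0.6235]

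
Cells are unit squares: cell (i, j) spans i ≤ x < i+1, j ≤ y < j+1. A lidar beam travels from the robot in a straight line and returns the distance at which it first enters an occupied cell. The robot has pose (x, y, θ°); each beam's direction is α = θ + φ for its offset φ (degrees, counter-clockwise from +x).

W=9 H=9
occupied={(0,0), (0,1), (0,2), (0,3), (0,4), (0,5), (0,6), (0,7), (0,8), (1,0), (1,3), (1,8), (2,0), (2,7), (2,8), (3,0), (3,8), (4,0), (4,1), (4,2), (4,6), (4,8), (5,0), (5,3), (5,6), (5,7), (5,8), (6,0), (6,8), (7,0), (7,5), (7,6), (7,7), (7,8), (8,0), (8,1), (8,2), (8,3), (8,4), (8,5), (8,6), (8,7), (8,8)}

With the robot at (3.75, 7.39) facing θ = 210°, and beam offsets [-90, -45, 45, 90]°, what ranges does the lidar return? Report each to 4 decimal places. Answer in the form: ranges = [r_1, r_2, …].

ranges = [0.7044, 0.7765, 6.6154, 0.5000]

beam 1: φ=-90°, α=120°
  d=(-0.5000,0.8660)  start (3,7)  tX=1.5000 tY=0.7044  stride 1/|dx|=2.0000 1/|dy|=1.1547
    cross y-line → (3,8), t=0.7044 (wall)
  → r_1 = 0.7044
beam 2: φ=-45°, α=165°
  d=(-0.9659,0.2588)  start (3,7)  tX=0.7765 tY=2.3569  stride 1/|dx|=1.0353 1/|dy|=3.8637
    cross x-line → (2,7), t=0.7765 (wall)
  → r_2 = 0.7765
beam 3: φ=45°, α=255°
  d=(-0.2588,-0.9659)  start (3,7)  tX=2.8978 tY=0.4038  stride 1/|dx|=3.8637 1/|dy|=1.0353
    cross y-line → (3,6), t=0.4038
    cross y-line → (3,5), t=1.4390
    cross y-line → (3,4), t=2.4743
    cross x-line → (2,4), t=2.8978
    cross y-line → (2,3), t=3.5096
    cross y-line → (2,2), t=4.5449
    cross y-line → (2,1), t=5.5801
    cross y-line → (2,0), t=6.6154 (wall)
  → r_3 = 6.6154
beam 4: φ=90°, α=300°
  d=(0.5000,-0.8660)  start (3,7)  tX=0.5000 tY=0.4503  stride 1/|dx|=2.0000 1/|dy|=1.1547
    cross y-line → (3,6), t=0.4503
    cross x-line → (4,6), t=0.5000 (wall)
  → r_4 = 0.5000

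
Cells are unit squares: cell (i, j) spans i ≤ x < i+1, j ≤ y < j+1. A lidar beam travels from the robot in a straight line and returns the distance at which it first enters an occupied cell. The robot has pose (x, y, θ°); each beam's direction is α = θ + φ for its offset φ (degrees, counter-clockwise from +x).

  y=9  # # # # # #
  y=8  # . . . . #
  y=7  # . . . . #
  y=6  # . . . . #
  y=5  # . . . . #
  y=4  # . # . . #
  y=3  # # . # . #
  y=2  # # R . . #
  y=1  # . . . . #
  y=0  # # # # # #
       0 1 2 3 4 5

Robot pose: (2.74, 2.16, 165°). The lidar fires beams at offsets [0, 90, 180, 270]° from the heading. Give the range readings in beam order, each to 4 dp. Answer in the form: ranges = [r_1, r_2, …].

beam 1: φ=0°, α=165°
  cosα=-0.9659 sinα=0.2588 | (2,2) | tMaxX 0.7661 tMaxY 3.2455 | tΔX 1.0353 tΔY 3.8637
    t=0.7661 [x] (1,2) — stop
  → r_1 = 0.7661
beam 2: φ=90°, α=255°
  cosα=-0.2588 sinα=-0.9659 | (2,2) | tMaxX 2.8591 tMaxY 0.1656 | tΔX 3.8637 tΔY 1.0353
    t=0.1656 [y] (2,1)
    t=1.2009 [y] (2,0) — stop
  → r_2 = 1.2009
beam 3: φ=180°, α=345°
  cosα=0.9659 sinα=-0.2588 | (2,2) | tMaxX 0.2692 tMaxY 0.6182 | tΔX 1.0353 tΔY 3.8637
    t=0.2692 [x] (3,2)
    t=0.6182 [y] (3,1)
    t=1.3044 [x] (4,1)
    t=2.3397 [x] (5,1) — stop
  → r_3 = 2.3397
beam 4: φ=270°, α=75°
  cosα=0.2588 sinα=0.9659 | (2,2) | tMaxX 1.0046 tMaxY 0.8696 | tΔX 3.8637 tΔY 1.0353
    t=0.8696 [y] (2,3)
    t=1.0046 [x] (3,3) — stop
  → r_4 = 1.0046

ranges = [0.7661, 1.2009, 2.3397, 1.0046]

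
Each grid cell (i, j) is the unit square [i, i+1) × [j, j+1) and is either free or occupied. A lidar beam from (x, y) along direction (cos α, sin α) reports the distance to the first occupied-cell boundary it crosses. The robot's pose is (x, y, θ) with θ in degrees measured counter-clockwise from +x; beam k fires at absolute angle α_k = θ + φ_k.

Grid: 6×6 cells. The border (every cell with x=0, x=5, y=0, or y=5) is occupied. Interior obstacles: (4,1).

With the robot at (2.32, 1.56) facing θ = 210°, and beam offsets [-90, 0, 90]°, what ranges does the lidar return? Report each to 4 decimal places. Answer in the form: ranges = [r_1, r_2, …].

ranges = [2.6400, 1.1200, 0.6466]

beam 1: φ=-90°, α=120°
  direction (-0.5000, 0.8660); cell (2,1); t to first gridline: x 0.6400, y 0.5081 (then +2.0000 / +1.1547)
    (2,2) via y @ 0.5081
    (1,2) via x @ 0.6400
    (1,3) via y @ 1.6628
    (0,3) via x @ 2.6400  # hit
  → r_1 = 2.6400
beam 2: φ=0°, α=210°
  direction (-0.8660, -0.5000); cell (2,1); t to first gridline: x 0.3695, y 1.1200 (then +1.1547 / +2.0000)
    (1,1) via x @ 0.3695
    (1,0) via y @ 1.1200  # hit
  → r_2 = 1.1200
beam 3: φ=90°, α=300°
  direction (0.5000, -0.8660); cell (2,1); t to first gridline: x 1.3600, y 0.6466 (then +2.0000 / +1.1547)
    (2,0) via y @ 0.6466  # hit
  → r_3 = 0.6466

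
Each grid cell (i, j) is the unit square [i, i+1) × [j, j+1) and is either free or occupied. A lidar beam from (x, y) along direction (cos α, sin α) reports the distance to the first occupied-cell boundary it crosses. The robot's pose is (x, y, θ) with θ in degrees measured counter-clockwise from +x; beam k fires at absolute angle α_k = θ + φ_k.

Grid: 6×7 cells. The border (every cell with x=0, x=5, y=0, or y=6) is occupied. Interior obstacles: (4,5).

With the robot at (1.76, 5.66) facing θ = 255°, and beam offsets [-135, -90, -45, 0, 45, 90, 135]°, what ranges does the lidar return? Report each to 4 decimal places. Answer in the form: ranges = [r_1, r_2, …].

ranges = [0.3926, 0.7868, 0.8776, 2.9364, 5.3809, 2.3190, 0.6800]

beam 1: φ=-135°, α=120°
  cosα=-0.5000 sinα=0.8660 | (1,5) | tMaxX 1.5200 tMaxY 0.3926 | tΔX 2.0000 tΔY 1.1547
    t=0.3926 [y] (1,6) — stop
  → r_1 = 0.3926
beam 2: φ=-90°, α=165°
  cosα=-0.9659 sinα=0.2588 | (1,5) | tMaxX 0.7868 tMaxY 1.3137 | tΔX 1.0353 tΔY 3.8637
    t=0.7868 [x] (0,5) — stop
  → r_2 = 0.7868
beam 3: φ=-45°, α=210°
  cosα=-0.8660 sinα=-0.5000 | (1,5) | tMaxX 0.8776 tMaxY 1.3200 | tΔX 1.1547 tΔY 2.0000
    t=0.8776 [x] (0,5) — stop
  → r_3 = 0.8776
beam 4: φ=0°, α=255°
  cosα=-0.2588 sinα=-0.9659 | (1,5) | tMaxX 2.9364 tMaxY 0.6833 | tΔX 3.8637 tΔY 1.0353
    t=0.6833 [y] (1,4)
    t=1.7186 [y] (1,3)
    t=2.7538 [y] (1,2)
    t=2.9364 [x] (0,2) — stop
  → r_4 = 2.9364
beam 5: φ=45°, α=300°
  cosα=0.5000 sinα=-0.8660 | (1,5) | tMaxX 0.4800 tMaxY 0.7621 | tΔX 2.0000 tΔY 1.1547
    t=0.4800 [x] (2,5)
    t=0.7621 [y] (2,4)
    t=1.9168 [y] (2,3)
    t=2.4800 [x] (3,3)
    t=3.0715 [y] (3,2)
    t=4.2262 [y] (3,1)
    t=4.4800 [x] (4,1)
    t=5.3809 [y] (4,0) — stop
  → r_5 = 5.3809
beam 6: φ=90°, α=345°
  cosα=0.9659 sinα=-0.2588 | (1,5) | tMaxX 0.2485 tMaxY 2.5500 | tΔX 1.0353 tΔY 3.8637
    t=0.2485 [x] (2,5)
    t=1.2837 [x] (3,5)
    t=2.3190 [x] (4,5) — stop
  → r_6 = 2.3190
beam 7: φ=135°, α=30°
  cosα=0.8660 sinα=0.5000 | (1,5) | tMaxX 0.2771 tMaxY 0.6800 | tΔX 1.1547 tΔY 2.0000
    t=0.2771 [x] (2,5)
    t=0.6800 [y] (2,6) — stop
  → r_7 = 0.6800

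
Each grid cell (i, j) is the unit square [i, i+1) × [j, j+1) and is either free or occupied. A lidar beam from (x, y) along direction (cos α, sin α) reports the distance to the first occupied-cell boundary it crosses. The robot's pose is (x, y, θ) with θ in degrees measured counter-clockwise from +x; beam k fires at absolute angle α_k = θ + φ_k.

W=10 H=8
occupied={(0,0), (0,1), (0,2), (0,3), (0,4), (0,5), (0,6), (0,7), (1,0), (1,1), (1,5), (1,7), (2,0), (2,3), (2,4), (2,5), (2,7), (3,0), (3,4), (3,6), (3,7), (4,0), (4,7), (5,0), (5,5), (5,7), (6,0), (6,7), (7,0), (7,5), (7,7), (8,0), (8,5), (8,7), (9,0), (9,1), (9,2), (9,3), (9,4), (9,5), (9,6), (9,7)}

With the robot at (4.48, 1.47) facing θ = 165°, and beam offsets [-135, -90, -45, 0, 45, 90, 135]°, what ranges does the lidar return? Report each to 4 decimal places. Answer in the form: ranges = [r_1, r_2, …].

ranges = [5.2192, 3.6545, 2.9214, 3.6028, 0.9400, 0.4866, 0.5427]

beam 1: φ=-135°, α=30°
  cosα=0.8660 sinα=0.5000 | (4,1) | tMaxX 0.6004 tMaxY 1.0600 | tΔX 1.1547 tΔY 2.0000
    t=0.6004 [x] (5,1)
    t=1.0600 [y] (5,2)
    t=1.7551 [x] (6,2)
    t=2.9098 [x] (7,2)
    t=3.0600 [y] (7,3)
    t=4.0645 [x] (8,3)
    t=5.0600 [y] (8,4)
    t=5.2192 [x] (9,4) — stop
  → r_1 = 5.2192
beam 2: φ=-90°, α=75°
  cosα=0.2588 sinα=0.9659 | (4,1) | tMaxX 2.0091 tMaxY 0.5487 | tΔX 3.8637 tΔY 1.0353
    t=0.5487 [y] (4,2)
    t=1.5840 [y] (4,3)
    t=2.0091 [x] (5,3)
    t=2.6192 [y] (5,4)
    t=3.6545 [y] (5,5) — stop
  → r_2 = 3.6545
beam 3: φ=-45°, α=120°
  cosα=-0.5000 sinα=0.8660 | (4,1) | tMaxX 0.9600 tMaxY 0.6120 | tΔX 2.0000 tΔY 1.1547
    t=0.6120 [y] (4,2)
    t=0.9600 [x] (3,2)
    t=1.7667 [y] (3,3)
    t=2.9214 [y] (3,4) — stop
  → r_3 = 2.9214
beam 4: φ=0°, α=165°
  cosα=-0.9659 sinα=0.2588 | (4,1) | tMaxX 0.4969 tMaxY 2.0478 | tΔX 1.0353 tΔY 3.8637
    t=0.4969 [x] (3,1)
    t=1.5322 [x] (2,1)
    t=2.0478 [y] (2,2)
    t=2.5675 [x] (1,2)
    t=3.6028 [x] (0,2) — stop
  → r_4 = 3.6028
beam 5: φ=45°, α=210°
  cosα=-0.8660 sinα=-0.5000 | (4,1) | tMaxX 0.5543 tMaxY 0.9400 | tΔX 1.1547 tΔY 2.0000
    t=0.5543 [x] (3,1)
    t=0.9400 [y] (3,0) — stop
  → r_5 = 0.9400
beam 6: φ=90°, α=255°
  cosα=-0.2588 sinα=-0.9659 | (4,1) | tMaxX 1.8546 tMaxY 0.4866 | tΔX 3.8637 tΔY 1.0353
    t=0.4866 [y] (4,0) — stop
  → r_6 = 0.4866
beam 7: φ=135°, α=300°
  cosα=0.5000 sinα=-0.8660 | (4,1) | tMaxX 1.0400 tMaxY 0.5427 | tΔX 2.0000 tΔY 1.1547
    t=0.5427 [y] (4,0) — stop
  → r_7 = 0.5427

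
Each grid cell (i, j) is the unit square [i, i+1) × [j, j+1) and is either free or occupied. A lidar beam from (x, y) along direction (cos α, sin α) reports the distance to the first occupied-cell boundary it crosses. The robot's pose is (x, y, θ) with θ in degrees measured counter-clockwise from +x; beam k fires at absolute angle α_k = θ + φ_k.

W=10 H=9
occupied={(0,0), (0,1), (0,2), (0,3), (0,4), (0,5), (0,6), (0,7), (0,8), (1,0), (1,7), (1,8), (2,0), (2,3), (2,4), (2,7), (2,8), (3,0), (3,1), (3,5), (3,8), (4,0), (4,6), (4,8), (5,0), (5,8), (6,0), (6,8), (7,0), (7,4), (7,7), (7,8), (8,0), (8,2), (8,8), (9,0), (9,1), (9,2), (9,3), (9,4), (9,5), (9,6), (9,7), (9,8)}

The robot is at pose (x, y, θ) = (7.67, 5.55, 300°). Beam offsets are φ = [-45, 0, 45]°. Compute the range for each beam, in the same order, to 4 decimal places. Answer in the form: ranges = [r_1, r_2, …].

ranges = [0.5694, 0.6351, 1.3769]

beam 1: φ=-45°, α=255°
  d=(-0.2588,-0.9659)  start (7,5)  tX=2.5887 tY=0.5694  stride 1/|dx|=3.8637 1/|dy|=1.0353
    cross y-line → (7,4), t=0.5694 (wall)
  → r_1 = 0.5694
beam 2: φ=0°, α=300°
  d=(0.5000,-0.8660)  start (7,5)  tX=0.6600 tY=0.6351  stride 1/|dx|=2.0000 1/|dy|=1.1547
    cross y-line → (7,4), t=0.6351 (wall)
  → r_2 = 0.6351
beam 3: φ=45°, α=345°
  d=(0.9659,-0.2588)  start (7,5)  tX=0.3416 tY=2.1250  stride 1/|dx|=1.0353 1/|dy|=3.8637
    cross x-line → (8,5), t=0.3416
    cross x-line → (9,5), t=1.3769 (wall)
  → r_3 = 1.3769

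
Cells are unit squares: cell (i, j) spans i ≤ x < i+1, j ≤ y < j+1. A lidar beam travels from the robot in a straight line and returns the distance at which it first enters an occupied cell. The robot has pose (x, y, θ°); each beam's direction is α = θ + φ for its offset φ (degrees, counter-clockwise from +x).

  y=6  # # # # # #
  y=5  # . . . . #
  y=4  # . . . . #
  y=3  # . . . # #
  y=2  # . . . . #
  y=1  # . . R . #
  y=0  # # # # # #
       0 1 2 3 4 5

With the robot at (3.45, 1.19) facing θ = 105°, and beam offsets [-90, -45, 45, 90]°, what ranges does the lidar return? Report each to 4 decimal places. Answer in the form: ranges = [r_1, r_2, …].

ranges = [1.6047, 2.0900, 2.8290, 0.7341]

beam 1: φ=-90°, α=15°
  cosα=0.9659 sinα=0.2588 | (3,1) | tMaxX 0.5694 tMaxY 3.1296 | tΔX 1.0353 tΔY 3.8637
    t=0.5694 [x] (4,1)
    t=1.6047 [x] (5,1) — stop
  → r_1 = 1.6047
beam 2: φ=-45°, α=60°
  cosα=0.5000 sinα=0.8660 | (3,1) | tMaxX 1.1000 tMaxY 0.9353 | tΔX 2.0000 tΔY 1.1547
    t=0.9353 [y] (3,2)
    t=1.1000 [x] (4,2)
    t=2.0900 [y] (4,3) — stop
  → r_2 = 2.0900
beam 3: φ=45°, α=150°
  cosα=-0.8660 sinα=0.5000 | (3,1) | tMaxX 0.5196 tMaxY 1.6200 | tΔX 1.1547 tΔY 2.0000
    t=0.5196 [x] (2,1)
    t=1.6200 [y] (2,2)
    t=1.6743 [x] (1,2)
    t=2.8290 [x] (0,2) — stop
  → r_3 = 2.8290
beam 4: φ=90°, α=195°
  cosα=-0.9659 sinα=-0.2588 | (3,1) | tMaxX 0.4659 tMaxY 0.7341 | tΔX 1.0353 tΔY 3.8637
    t=0.4659 [x] (2,1)
    t=0.7341 [y] (2,0) — stop
  → r_4 = 0.7341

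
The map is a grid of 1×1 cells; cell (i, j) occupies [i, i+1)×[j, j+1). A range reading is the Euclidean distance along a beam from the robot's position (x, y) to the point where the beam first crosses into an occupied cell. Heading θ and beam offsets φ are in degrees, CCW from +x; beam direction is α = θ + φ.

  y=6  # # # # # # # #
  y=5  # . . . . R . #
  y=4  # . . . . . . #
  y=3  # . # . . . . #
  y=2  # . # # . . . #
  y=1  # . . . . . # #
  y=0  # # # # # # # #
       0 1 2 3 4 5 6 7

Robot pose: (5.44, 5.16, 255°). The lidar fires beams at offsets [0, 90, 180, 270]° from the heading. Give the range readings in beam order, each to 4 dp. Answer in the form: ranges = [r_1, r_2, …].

ranges = [4.3067, 1.6150, 0.8696, 3.2455]

beam 1: φ=0°, α=255°
  dir = (cos 255°, sin 255°) = (-0.2588, -0.9659); from cell (5,5)
  next x-line at t=1.7000, next y-line at t=0.1656; Δt_x=3.8637, Δt_y=1.0353
    y: enter (5,4) at t=0.1656
    y: enter (5,3) at t=1.2009
    x: enter (4,3) at t=1.7000
    y: enter (4,2) at t=2.2362
    y: enter (4,1) at t=3.2715
    y: enter (4,0) at t=4.3067 ← occupied
  → r_1 = 4.3067
beam 2: φ=90°, α=345°
  dir = (cos 345°, sin 345°) = (0.9659, -0.2588); from cell (5,5)
  next x-line at t=0.5798, next y-line at t=0.6182; Δt_x=1.0353, Δt_y=3.8637
    x: enter (6,5) at t=0.5798
    y: enter (6,4) at t=0.6182
    x: enter (7,4) at t=1.6150 ← occupied
  → r_2 = 1.6150
beam 3: φ=180°, α=75°
  dir = (cos 75°, sin 75°) = (0.2588, 0.9659); from cell (5,5)
  next x-line at t=2.1637, next y-line at t=0.8696; Δt_x=3.8637, Δt_y=1.0353
    y: enter (5,6) at t=0.8696 ← occupied
  → r_3 = 0.8696
beam 4: φ=270°, α=165°
  dir = (cos 165°, sin 165°) = (-0.9659, 0.2588); from cell (5,5)
  next x-line at t=0.4555, next y-line at t=3.2455; Δt_x=1.0353, Δt_y=3.8637
    x: enter (4,5) at t=0.4555
    x: enter (3,5) at t=1.4908
    x: enter (2,5) at t=2.5261
    y: enter (2,6) at t=3.2455 ← occupied
  → r_4 = 3.2455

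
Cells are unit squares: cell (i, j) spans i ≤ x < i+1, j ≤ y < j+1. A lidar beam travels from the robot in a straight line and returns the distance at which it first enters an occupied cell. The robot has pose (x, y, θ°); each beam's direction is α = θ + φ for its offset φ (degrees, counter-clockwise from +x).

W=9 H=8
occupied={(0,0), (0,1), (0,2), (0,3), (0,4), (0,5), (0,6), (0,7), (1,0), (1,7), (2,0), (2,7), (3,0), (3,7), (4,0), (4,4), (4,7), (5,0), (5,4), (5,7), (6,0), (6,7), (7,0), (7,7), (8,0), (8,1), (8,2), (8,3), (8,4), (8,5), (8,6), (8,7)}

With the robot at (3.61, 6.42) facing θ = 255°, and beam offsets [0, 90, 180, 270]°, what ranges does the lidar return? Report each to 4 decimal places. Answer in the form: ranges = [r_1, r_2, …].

ranges = [5.6112, 4.5449, 0.6005, 2.2409]

beam 1: φ=0°, α=255°
  direction (-0.2588, -0.9659); cell (3,6); t to first gridline: x 2.3569, y 0.4348 (then +3.8637 / +1.0353)
    (3,5) via y @ 0.4348
    (3,4) via y @ 1.4701
    (2,4) via x @ 2.3569
    (2,3) via y @ 2.5054
    (2,2) via y @ 3.5406
    (2,1) via y @ 4.5759
    (2,0) via y @ 5.6112  # hit
  → r_1 = 5.6112
beam 2: φ=90°, α=345°
  direction (0.9659, -0.2588); cell (3,6); t to first gridline: x 0.4038, y 1.6228 (then +1.0353 / +3.8637)
    (4,6) via x @ 0.4038
    (5,6) via x @ 1.4390
    (5,5) via y @ 1.6228
    (6,5) via x @ 2.4743
    (7,5) via x @ 3.5096
    (8,5) via x @ 4.5449  # hit
  → r_2 = 4.5449
beam 3: φ=180°, α=75°
  direction (0.2588, 0.9659); cell (3,6); t to first gridline: x 1.5068, y 0.6005 (then +3.8637 / +1.0353)
    (3,7) via y @ 0.6005  # hit
  → r_3 = 0.6005
beam 4: φ=270°, α=165°
  direction (-0.9659, 0.2588); cell (3,6); t to first gridline: x 0.6315, y 2.2409 (then +1.0353 / +3.8637)
    (2,6) via x @ 0.6315
    (1,6) via x @ 1.6668
    (1,7) via y @ 2.2409  # hit
  → r_4 = 2.2409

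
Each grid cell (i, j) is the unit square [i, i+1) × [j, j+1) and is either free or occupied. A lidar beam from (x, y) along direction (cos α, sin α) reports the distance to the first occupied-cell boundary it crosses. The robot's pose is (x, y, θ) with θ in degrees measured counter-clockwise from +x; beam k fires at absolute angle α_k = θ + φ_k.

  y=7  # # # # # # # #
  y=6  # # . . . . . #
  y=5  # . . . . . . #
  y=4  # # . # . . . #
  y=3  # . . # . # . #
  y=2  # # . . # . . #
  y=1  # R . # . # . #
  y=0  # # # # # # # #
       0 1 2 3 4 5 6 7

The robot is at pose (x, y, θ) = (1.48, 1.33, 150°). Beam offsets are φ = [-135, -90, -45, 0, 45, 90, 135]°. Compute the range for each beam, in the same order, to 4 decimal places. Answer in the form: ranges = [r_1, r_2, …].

ranges = [1.5736, 0.7736, 0.6936, 0.5543, 0.4969, 0.3811, 0.3416]

beam 1: φ=-135°, α=15°
  cosα=0.9659 sinα=0.2588 | (1,1) | tMaxX 0.5383 tMaxY 2.5887 | tΔX 1.0353 tΔY 3.8637
    t=0.5383 [x] (2,1)
    t=1.5736 [x] (3,1) — stop
  → r_1 = 1.5736
beam 2: φ=-90°, α=60°
  cosα=0.5000 sinα=0.8660 | (1,1) | tMaxX 1.0400 tMaxY 0.7736 | tΔX 2.0000 tΔY 1.1547
    t=0.7736 [y] (1,2) — stop
  → r_2 = 0.7736
beam 3: φ=-45°, α=105°
  cosα=-0.2588 sinα=0.9659 | (1,1) | tMaxX 1.8546 tMaxY 0.6936 | tΔX 3.8637 tΔY 1.0353
    t=0.6936 [y] (1,2) — stop
  → r_3 = 0.6936
beam 4: φ=0°, α=150°
  cosα=-0.8660 sinα=0.5000 | (1,1) | tMaxX 0.5543 tMaxY 1.3400 | tΔX 1.1547 tΔY 2.0000
    t=0.5543 [x] (0,1) — stop
  → r_4 = 0.5543
beam 5: φ=45°, α=195°
  cosα=-0.9659 sinα=-0.2588 | (1,1) | tMaxX 0.4969 tMaxY 1.2750 | tΔX 1.0353 tΔY 3.8637
    t=0.4969 [x] (0,1) — stop
  → r_5 = 0.4969
beam 6: φ=90°, α=240°
  cosα=-0.5000 sinα=-0.8660 | (1,1) | tMaxX 0.9600 tMaxY 0.3811 | tΔX 2.0000 tΔY 1.1547
    t=0.3811 [y] (1,0) — stop
  → r_6 = 0.3811
beam 7: φ=135°, α=285°
  cosα=0.2588 sinα=-0.9659 | (1,1) | tMaxX 2.0091 tMaxY 0.3416 | tΔX 3.8637 tΔY 1.0353
    t=0.3416 [y] (1,0) — stop
  → r_7 = 0.3416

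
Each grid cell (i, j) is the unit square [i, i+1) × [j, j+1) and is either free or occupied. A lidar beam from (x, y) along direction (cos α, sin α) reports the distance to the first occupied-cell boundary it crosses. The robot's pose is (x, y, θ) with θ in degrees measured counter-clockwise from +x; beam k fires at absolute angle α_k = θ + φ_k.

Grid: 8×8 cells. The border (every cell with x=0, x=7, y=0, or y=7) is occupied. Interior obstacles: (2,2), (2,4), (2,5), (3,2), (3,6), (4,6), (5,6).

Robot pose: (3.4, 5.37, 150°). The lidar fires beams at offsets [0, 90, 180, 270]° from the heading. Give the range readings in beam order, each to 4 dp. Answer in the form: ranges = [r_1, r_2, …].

beam 1: φ=0°, α=150°
  direction (-0.8660, 0.5000); cell (3,5); t to first gridline: x 0.4619, y 1.2600 (then +1.1547 / +2.0000)
    (2,5) via x @ 0.4619  # hit
  → r_1 = 0.4619
beam 2: φ=90°, α=240°
  direction (-0.5000, -0.8660); cell (3,5); t to first gridline: x 0.8000, y 0.4272 (then +2.0000 / +1.1547)
    (3,4) via y @ 0.4272
    (2,4) via x @ 0.8000  # hit
  → r_2 = 0.8000
beam 3: φ=180°, α=330°
  direction (0.8660, -0.5000); cell (3,5); t to first gridline: x 0.6928, y 0.7400 (then +1.1547 / +2.0000)
    (4,5) via x @ 0.6928
    (4,4) via y @ 0.7400
    (5,4) via x @ 1.8475
    (5,3) via y @ 2.7400
    (6,3) via x @ 3.0022
    (7,3) via x @ 4.1569  # hit
  → r_3 = 4.1569
beam 4: φ=270°, α=60°
  direction (0.5000, 0.8660); cell (3,5); t to first gridline: x 1.2000, y 0.7275 (then +2.0000 / +1.1547)
    (3,6) via y @ 0.7275  # hit
  → r_4 = 0.7275

ranges = [0.4619, 0.8000, 4.1569, 0.7275]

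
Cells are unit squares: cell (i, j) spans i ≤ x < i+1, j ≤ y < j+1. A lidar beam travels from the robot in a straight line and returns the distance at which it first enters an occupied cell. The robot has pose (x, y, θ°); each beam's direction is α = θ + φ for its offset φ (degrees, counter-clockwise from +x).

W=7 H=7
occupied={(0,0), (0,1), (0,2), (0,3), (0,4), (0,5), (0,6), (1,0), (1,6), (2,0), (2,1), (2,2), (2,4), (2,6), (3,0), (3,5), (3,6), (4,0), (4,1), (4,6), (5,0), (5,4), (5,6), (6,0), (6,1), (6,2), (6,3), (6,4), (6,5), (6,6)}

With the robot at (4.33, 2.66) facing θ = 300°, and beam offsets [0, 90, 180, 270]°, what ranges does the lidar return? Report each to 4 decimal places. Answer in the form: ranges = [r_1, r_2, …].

beam 1: φ=0°, α=300°
  d=(0.5000,-0.8660)  start (4,2)  tX=1.3400 tY=0.7621  stride 1/|dx|=2.0000 1/|dy|=1.1547
    cross y-line → (4,1), t=0.7621 (wall)
  → r_1 = 0.7621
beam 2: φ=90°, α=30°
  d=(0.8660,0.5000)  start (4,2)  tX=0.7736 tY=0.6800  stride 1/|dx|=1.1547 1/|dy|=2.0000
    cross y-line → (4,3), t=0.6800
    cross x-line → (5,3), t=0.7736
    cross x-line → (6,3), t=1.9283 (wall)
  → r_2 = 1.9283
beam 3: φ=180°, α=120°
  d=(-0.5000,0.8660)  start (4,2)  tX=0.6600 tY=0.3926  stride 1/|dx|=2.0000 1/|dy|=1.1547
    cross y-line → (4,3), t=0.3926
    cross x-line → (3,3), t=0.6600
    cross y-line → (3,4), t=1.5473
    cross x-line → (2,4), t=2.6600 (wall)
  → r_3 = 2.6600
beam 4: φ=270°, α=210°
  d=(-0.8660,-0.5000)  start (4,2)  tX=0.3811 tY=1.3200  stride 1/|dx|=1.1547 1/|dy|=2.0000
    cross x-line → (3,2), t=0.3811
    cross y-line → (3,1), t=1.3200
    cross x-line → (2,1), t=1.5358 (wall)
  → r_4 = 1.5358

ranges = [0.7621, 1.9283, 2.6600, 1.5358]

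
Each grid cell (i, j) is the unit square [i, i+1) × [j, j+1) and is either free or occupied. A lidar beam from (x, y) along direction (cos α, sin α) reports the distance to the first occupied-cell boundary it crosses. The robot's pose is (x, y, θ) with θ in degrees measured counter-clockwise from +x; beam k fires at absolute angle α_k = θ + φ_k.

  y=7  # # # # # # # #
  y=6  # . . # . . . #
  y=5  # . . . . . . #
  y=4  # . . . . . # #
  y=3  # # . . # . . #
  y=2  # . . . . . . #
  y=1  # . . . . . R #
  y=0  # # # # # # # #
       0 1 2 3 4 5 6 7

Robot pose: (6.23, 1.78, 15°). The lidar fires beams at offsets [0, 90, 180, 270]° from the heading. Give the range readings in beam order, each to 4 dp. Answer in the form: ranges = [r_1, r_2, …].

beam 1: φ=0°, α=15°
  d=(0.9659,0.2588)  start (6,1)  tX=0.7972 tY=0.8500  stride 1/|dx|=1.0353 1/|dy|=3.8637
    cross x-line → (7,1), t=0.7972 (wall)
  → r_1 = 0.7972
beam 2: φ=90°, α=105°
  d=(-0.2588,0.9659)  start (6,1)  tX=0.8887 tY=0.2278  stride 1/|dx|=3.8637 1/|dy|=1.0353
    cross y-line → (6,2), t=0.2278
    cross x-line → (5,2), t=0.8887
    cross y-line → (5,3), t=1.2630
    cross y-line → (5,4), t=2.2983
    cross y-line → (5,5), t=3.3336
    cross y-line → (5,6), t=4.3689
    cross x-line → (4,6), t=4.7524
    cross y-line → (4,7), t=5.4041 (wall)
  → r_2 = 5.4041
beam 3: φ=180°, α=195°
  d=(-0.9659,-0.2588)  start (6,1)  tX=0.2381 tY=3.0137  stride 1/|dx|=1.0353 1/|dy|=3.8637
    cross x-line → (5,1), t=0.2381
    cross x-line → (4,1), t=1.2734
    cross x-line → (3,1), t=2.3087
    cross y-line → (3,0), t=3.0137 (wall)
  → r_3 = 3.0137
beam 4: φ=270°, α=285°
  d=(0.2588,-0.9659)  start (6,1)  tX=2.9751 tY=0.8075  stride 1/|dx|=3.8637 1/|dy|=1.0353
    cross y-line → (6,0), t=0.8075 (wall)
  → r_4 = 0.8075

ranges = [0.7972, 5.4041, 3.0137, 0.8075]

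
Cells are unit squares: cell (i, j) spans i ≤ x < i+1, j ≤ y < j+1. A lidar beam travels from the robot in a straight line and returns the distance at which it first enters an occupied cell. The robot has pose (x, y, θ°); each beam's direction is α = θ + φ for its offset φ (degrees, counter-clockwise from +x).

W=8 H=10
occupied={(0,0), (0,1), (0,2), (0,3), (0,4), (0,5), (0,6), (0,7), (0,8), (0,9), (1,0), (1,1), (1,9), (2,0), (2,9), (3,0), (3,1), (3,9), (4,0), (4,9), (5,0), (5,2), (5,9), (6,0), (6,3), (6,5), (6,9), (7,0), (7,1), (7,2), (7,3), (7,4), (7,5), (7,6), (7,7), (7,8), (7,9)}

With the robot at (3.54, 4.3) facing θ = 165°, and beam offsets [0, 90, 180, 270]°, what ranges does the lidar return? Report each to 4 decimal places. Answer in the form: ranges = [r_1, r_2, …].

beam 1: φ=0°, α=165°
  direction (-0.9659, 0.2588); cell (3,4); t to first gridline: x 0.5590, y 2.7046 (then +1.0353 / +3.8637)
    (2,4) via x @ 0.5590
    (1,4) via x @ 1.5943
    (0,4) via x @ 2.6296  # hit
  → r_1 = 2.6296
beam 2: φ=90°, α=255°
  direction (-0.2588, -0.9659); cell (3,4); t to first gridline: x 2.0864, y 0.3106 (then +3.8637 / +1.0353)
    (3,3) via y @ 0.3106
    (3,2) via y @ 1.3459
    (2,2) via x @ 2.0864
    (2,1) via y @ 2.3811
    (2,0) via y @ 3.4164  # hit
  → r_2 = 3.4164
beam 3: φ=180°, α=345°
  direction (0.9659, -0.2588); cell (3,4); t to first gridline: x 0.4762, y 1.1591 (then +1.0353 / +3.8637)
    (4,4) via x @ 0.4762
    (4,3) via y @ 1.1591
    (5,3) via x @ 1.5115
    (6,3) via x @ 2.5468  # hit
  → r_3 = 2.5468
beam 4: φ=270°, α=75°
  direction (0.2588, 0.9659); cell (3,4); t to first gridline: x 1.7773, y 0.7247 (then +3.8637 / +1.0353)
    (3,5) via y @ 0.7247
    (3,6) via y @ 1.7600
    (4,6) via x @ 1.7773
    (4,7) via y @ 2.7952
    (4,8) via y @ 3.8305
    (4,9) via y @ 4.8658  # hit
  → r_4 = 4.8658

ranges = [2.6296, 3.4164, 2.5468, 4.8658]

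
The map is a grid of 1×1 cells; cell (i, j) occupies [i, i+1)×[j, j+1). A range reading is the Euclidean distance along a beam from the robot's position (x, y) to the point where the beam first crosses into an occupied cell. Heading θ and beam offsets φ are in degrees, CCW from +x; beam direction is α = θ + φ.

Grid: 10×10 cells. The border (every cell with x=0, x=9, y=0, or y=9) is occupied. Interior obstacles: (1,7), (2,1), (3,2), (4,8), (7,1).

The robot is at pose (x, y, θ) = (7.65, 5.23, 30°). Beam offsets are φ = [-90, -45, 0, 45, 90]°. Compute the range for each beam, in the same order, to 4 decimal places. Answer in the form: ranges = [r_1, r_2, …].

ranges = [2.7000, 1.3976, 1.5588, 3.9030, 4.3532]

beam 1: φ=-90°, α=300°
  direction (0.5000, -0.8660); cell (7,5); t to first gridline: x 0.7000, y 0.2656 (then +2.0000 / +1.1547)
    (7,4) via y @ 0.2656
    (8,4) via x @ 0.7000
    (8,3) via y @ 1.4203
    (8,2) via y @ 2.5750
    (9,2) via x @ 2.7000  # hit
  → r_1 = 2.7000
beam 2: φ=-45°, α=345°
  direction (0.9659, -0.2588); cell (7,5); t to first gridline: x 0.3623, y 0.8887 (then +1.0353 / +3.8637)
    (8,5) via x @ 0.3623
    (8,4) via y @ 0.8887
    (9,4) via x @ 1.3976  # hit
  → r_2 = 1.3976
beam 3: φ=0°, α=30°
  direction (0.8660, 0.5000); cell (7,5); t to first gridline: x 0.4041, y 1.5400 (then +1.1547 / +2.0000)
    (8,5) via x @ 0.4041
    (8,6) via y @ 1.5400
    (9,6) via x @ 1.5588  # hit
  → r_3 = 1.5588
beam 4: φ=45°, α=75°
  direction (0.2588, 0.9659); cell (7,5); t to first gridline: x 1.3523, y 0.7972 (then +3.8637 / +1.0353)
    (7,6) via y @ 0.7972
    (8,6) via x @ 1.3523
    (8,7) via y @ 1.8324
    (8,8) via y @ 2.8677
    (8,9) via y @ 3.9030  # hit
  → r_4 = 3.9030
beam 5: φ=90°, α=120°
  direction (-0.5000, 0.8660); cell (7,5); t to first gridline: x 1.3000, y 0.8891 (then +2.0000 / +1.1547)
    (7,6) via y @ 0.8891
    (6,6) via x @ 1.3000
    (6,7) via y @ 2.0438
    (6,8) via y @ 3.1985
    (5,8) via x @ 3.3000
    (5,9) via y @ 4.3532  # hit
  → r_5 = 4.3532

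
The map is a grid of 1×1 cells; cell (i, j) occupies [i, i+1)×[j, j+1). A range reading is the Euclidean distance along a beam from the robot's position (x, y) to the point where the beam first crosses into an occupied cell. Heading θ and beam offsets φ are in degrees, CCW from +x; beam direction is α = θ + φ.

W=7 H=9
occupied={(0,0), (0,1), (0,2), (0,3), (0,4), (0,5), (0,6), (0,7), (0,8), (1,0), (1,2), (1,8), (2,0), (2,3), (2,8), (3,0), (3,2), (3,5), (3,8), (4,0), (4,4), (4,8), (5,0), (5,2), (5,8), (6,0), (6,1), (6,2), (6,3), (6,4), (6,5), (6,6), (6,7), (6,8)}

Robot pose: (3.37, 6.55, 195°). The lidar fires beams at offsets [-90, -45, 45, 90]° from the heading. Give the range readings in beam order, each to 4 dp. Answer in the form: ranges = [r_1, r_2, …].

ranges = [1.5012, 2.7366, 0.6351, 0.5694]

beam 1: φ=-90°, α=105°
  cosα=-0.2588 sinα=0.9659 | (3,6) | tMaxX 1.4296 tMaxY 0.4659 | tΔX 3.8637 tΔY 1.0353
    t=0.4659 [y] (3,7)
    t=1.4296 [x] (2,7)
    t=1.5012 [y] (2,8) — stop
  → r_1 = 1.5012
beam 2: φ=-45°, α=150°
  cosα=-0.8660 sinα=0.5000 | (3,6) | tMaxX 0.4272 tMaxY 0.9000 | tΔX 1.1547 tΔY 2.0000
    t=0.4272 [x] (2,6)
    t=0.9000 [y] (2,7)
    t=1.5819 [x] (1,7)
    t=2.7366 [x] (0,7) — stop
  → r_2 = 2.7366
beam 3: φ=45°, α=240°
  cosα=-0.5000 sinα=-0.8660 | (3,6) | tMaxX 0.7400 tMaxY 0.6351 | tΔX 2.0000 tΔY 1.1547
    t=0.6351 [y] (3,5) — stop
  → r_3 = 0.6351
beam 4: φ=90°, α=285°
  cosα=0.2588 sinα=-0.9659 | (3,6) | tMaxX 2.4341 tMaxY 0.5694 | tΔX 3.8637 tΔY 1.0353
    t=0.5694 [y] (3,5) — stop
  → r_4 = 0.5694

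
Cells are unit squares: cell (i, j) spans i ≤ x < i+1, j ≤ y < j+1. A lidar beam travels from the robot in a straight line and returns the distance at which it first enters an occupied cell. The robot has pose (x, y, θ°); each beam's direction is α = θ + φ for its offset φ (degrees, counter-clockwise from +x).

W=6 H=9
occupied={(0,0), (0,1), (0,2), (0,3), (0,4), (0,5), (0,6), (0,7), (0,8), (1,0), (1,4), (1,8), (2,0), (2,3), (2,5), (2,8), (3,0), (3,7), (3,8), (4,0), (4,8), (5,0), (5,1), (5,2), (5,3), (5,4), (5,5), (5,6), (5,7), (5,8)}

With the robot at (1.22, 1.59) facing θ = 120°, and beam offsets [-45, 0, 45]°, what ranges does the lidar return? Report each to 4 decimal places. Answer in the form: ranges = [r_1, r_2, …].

ranges = [2.4950, 0.4400, 0.2278]

beam 1: φ=-45°, α=75°
  direction (0.2588, 0.9659); cell (1,1); t to first gridline: x 3.0137, y 0.4245 (then +3.8637 / +1.0353)
    (1,2) via y @ 0.4245
    (1,3) via y @ 1.4597
    (1,4) via y @ 2.4950  # hit
  → r_1 = 2.4950
beam 2: φ=0°, α=120°
  direction (-0.5000, 0.8660); cell (1,1); t to first gridline: x 0.4400, y 0.4734 (then +2.0000 / +1.1547)
    (0,1) via x @ 0.4400  # hit
  → r_2 = 0.4400
beam 3: φ=45°, α=165°
  direction (-0.9659, 0.2588); cell (1,1); t to first gridline: x 0.2278, y 1.5841 (then +1.0353 / +3.8637)
    (0,1) via x @ 0.2278  # hit
  → r_3 = 0.2278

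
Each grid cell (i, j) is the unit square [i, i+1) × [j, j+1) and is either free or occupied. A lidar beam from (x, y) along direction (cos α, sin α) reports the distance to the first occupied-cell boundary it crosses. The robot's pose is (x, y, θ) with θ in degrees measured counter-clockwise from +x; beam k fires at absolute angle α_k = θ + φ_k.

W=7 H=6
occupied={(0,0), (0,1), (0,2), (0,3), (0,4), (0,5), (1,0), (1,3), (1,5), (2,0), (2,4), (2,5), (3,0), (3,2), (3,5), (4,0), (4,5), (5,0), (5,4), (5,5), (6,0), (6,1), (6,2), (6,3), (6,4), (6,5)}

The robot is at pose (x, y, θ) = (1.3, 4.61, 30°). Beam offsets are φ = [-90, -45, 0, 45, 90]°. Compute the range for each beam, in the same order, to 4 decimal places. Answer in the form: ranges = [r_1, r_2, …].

beam 1: φ=-90°, α=300°
  direction (0.5000, -0.8660); cell (1,4); t to first gridline: x 1.4000, y 0.7044 (then +2.0000 / +1.1547)
    (1,3) via y @ 0.7044  # hit
  → r_1 = 0.7044
beam 2: φ=-45°, α=345°
  direction (0.9659, -0.2588); cell (1,4); t to first gridline: x 0.7247, y 2.3569 (then +1.0353 / +3.8637)
    (2,4) via x @ 0.7247  # hit
  → r_2 = 0.7247
beam 3: φ=0°, α=30°
  direction (0.8660, 0.5000); cell (1,4); t to first gridline: x 0.8083, y 0.7800 (then +1.1547 / +2.0000)
    (1,5) via y @ 0.7800  # hit
  → r_3 = 0.7800
beam 4: φ=45°, α=75°
  direction (0.2588, 0.9659); cell (1,4); t to first gridline: x 2.7046, y 0.4038 (then +3.8637 / +1.0353)
    (1,5) via y @ 0.4038  # hit
  → r_4 = 0.4038
beam 5: φ=90°, α=120°
  direction (-0.5000, 0.8660); cell (1,4); t to first gridline: x 0.6000, y 0.4503 (then +2.0000 / +1.1547)
    (1,5) via y @ 0.4503  # hit
  → r_5 = 0.4503

ranges = [0.7044, 0.7247, 0.7800, 0.4038, 0.4503]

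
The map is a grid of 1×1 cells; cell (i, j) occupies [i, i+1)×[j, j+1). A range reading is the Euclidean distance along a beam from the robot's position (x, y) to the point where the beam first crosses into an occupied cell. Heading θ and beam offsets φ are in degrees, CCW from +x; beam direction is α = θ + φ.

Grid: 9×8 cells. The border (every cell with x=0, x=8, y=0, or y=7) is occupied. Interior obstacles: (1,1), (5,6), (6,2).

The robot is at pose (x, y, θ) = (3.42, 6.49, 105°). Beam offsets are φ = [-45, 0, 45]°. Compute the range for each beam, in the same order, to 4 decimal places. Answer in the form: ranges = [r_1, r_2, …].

ranges = [0.5889, 0.5280, 1.0200]

beam 1: φ=-45°, α=60°
  cosα=0.5000 sinα=0.8660 | (3,6) | tMaxX 1.1600 tMaxY 0.5889 | tΔX 2.0000 tΔY 1.1547
    t=0.5889 [y] (3,7) — stop
  → r_1 = 0.5889
beam 2: φ=0°, α=105°
  cosα=-0.2588 sinα=0.9659 | (3,6) | tMaxX 1.6228 tMaxY 0.5280 | tΔX 3.8637 tΔY 1.0353
    t=0.5280 [y] (3,7) — stop
  → r_2 = 0.5280
beam 3: φ=45°, α=150°
  cosα=-0.8660 sinα=0.5000 | (3,6) | tMaxX 0.4850 tMaxY 1.0200 | tΔX 1.1547 tΔY 2.0000
    t=0.4850 [x] (2,6)
    t=1.0200 [y] (2,7) — stop
  → r_3 = 1.0200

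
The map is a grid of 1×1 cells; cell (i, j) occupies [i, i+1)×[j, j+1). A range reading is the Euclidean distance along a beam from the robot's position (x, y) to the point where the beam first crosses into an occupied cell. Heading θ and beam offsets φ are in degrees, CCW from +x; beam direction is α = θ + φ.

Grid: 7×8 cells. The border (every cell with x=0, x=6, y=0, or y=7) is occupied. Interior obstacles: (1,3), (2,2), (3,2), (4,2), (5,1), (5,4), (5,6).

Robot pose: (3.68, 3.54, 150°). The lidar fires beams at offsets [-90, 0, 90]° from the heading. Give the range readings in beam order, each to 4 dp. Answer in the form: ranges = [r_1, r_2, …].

ranges = [2.8406, 3.0946, 0.6235]

beam 1: φ=-90°, α=60°
  direction (0.5000, 0.8660); cell (3,3); t to first gridline: x 0.6400, y 0.5312 (then +2.0000 / +1.1547)
    (3,4) via y @ 0.5312
    (4,4) via x @ 0.6400
    (4,5) via y @ 1.6859
    (5,5) via x @ 2.6400
    (5,6) via y @ 2.8406  # hit
  → r_1 = 2.8406
beam 2: φ=0°, α=150°
  direction (-0.8660, 0.5000); cell (3,3); t to first gridline: x 0.7852, y 0.9200 (then +1.1547 / +2.0000)
    (2,3) via x @ 0.7852
    (2,4) via y @ 0.9200
    (1,4) via x @ 1.9399
    (1,5) via y @ 2.9200
    (0,5) via x @ 3.0946  # hit
  → r_2 = 3.0946
beam 3: φ=90°, α=240°
  direction (-0.5000, -0.8660); cell (3,3); t to first gridline: x 1.3600, y 0.6235 (then +2.0000 / +1.1547)
    (3,2) via y @ 0.6235  # hit
  → r_3 = 0.6235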